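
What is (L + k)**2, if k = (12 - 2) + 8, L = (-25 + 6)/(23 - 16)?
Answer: 11449/49 ≈ 233.65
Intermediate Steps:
L = -19/7 ≈ -2.7143
k = 18 (k = 10 + 8 = 18)
(L + k)**2 = (-19/7 + 18)**2 = (107/7)**2 = 11449/49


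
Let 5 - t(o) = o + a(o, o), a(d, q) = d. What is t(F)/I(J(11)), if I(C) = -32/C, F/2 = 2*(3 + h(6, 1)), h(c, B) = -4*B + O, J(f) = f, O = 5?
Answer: 297/32 ≈ 9.2813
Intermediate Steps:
h(c, B) = 5 - 4*B (h(c, B) = -4*B + 5 = 5 - 4*B)
F = 16 (F = 2*(2*(3 + (5 - 4*1))) = 2*(2*(3 + (5 - 4))) = 2*(2*(3 + 1)) = 2*(2*4) = 2*8 = 16)
t(o) = 5 - 2*o (t(o) = 5 - (o + o) = 5 - 2*o)
t(F)/I(J(11)) = (5 - 2*16)/((-32/11)) = (5 - 32)/((-32*1/11)) = -27/(-32/11) = -27*(-11/32) = 297/32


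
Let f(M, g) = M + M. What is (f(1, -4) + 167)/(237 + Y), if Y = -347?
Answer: -169/110 ≈ -1.5364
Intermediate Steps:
f(M, g) = 2*M
(f(1, -4) + 167)/(237 + Y) = (2*1 + 167)/(237 - 347) = (2 + 167)/(-110) = 169*(-1/110) = -169/110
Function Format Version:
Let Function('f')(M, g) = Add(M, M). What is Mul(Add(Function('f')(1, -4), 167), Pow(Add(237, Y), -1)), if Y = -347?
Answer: Rational(-169, 110) ≈ -1.5364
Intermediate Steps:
Function('f')(M, g) = Mul(2, M)
Mul(Add(Function('f')(1, -4), 167), Pow(Add(237, Y), -1)) = Mul(Add(Mul(2, 1), 167), Pow(Add(237, -347), -1)) = Mul(Add(2, 167), Pow(-110, -1)) = Mul(169, Rational(-1, 110)) = Rational(-169, 110)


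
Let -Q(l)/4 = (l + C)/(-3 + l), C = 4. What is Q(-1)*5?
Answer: 15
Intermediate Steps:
Q(l) = -4*(4 + l)/(-3 + l) (Q(l) = -4*(l + 4)/(-3 + l) = -4*(4 + l)/(-3 + l))
Q(-1)*5 = (4*(-4 - 1*(-1))/(-3 - 1))*5 = (4*(-4 + 1)/(-4))*5 = (4*(-¼)*(-3))*5 = 3*5 = 15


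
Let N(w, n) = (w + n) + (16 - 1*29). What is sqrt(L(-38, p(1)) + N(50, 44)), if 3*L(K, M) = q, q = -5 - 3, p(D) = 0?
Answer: sqrt(705)/3 ≈ 8.8506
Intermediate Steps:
q = -8
L(K, M) = -8/3 (L(K, M) = (1/3)*(-8) = -8/3)
N(w, n) = -13 + n + w (N(w, n) = (n + w) + (16 - 29) = (n + w) - 13 = -13 + n + w)
sqrt(L(-38, p(1)) + N(50, 44)) = sqrt(-8/3 + (-13 + 44 + 50)) = sqrt(-8/3 + 81) = sqrt(235/3) = sqrt(705)/3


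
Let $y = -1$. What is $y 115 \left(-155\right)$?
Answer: $17825$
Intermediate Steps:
$y 115 \left(-155\right) = \left(-1\right) 115 \left(-155\right) = \left(-115\right) \left(-155\right) = 17825$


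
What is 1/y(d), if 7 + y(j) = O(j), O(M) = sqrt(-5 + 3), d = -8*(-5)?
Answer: -7/51 - I*sqrt(2)/51 ≈ -0.13725 - 0.02773*I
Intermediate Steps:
d = 40
O(M) = I*sqrt(2) (O(M) = sqrt(-2) = I*sqrt(2))
y(j) = -7 + I*sqrt(2)
1/y(d) = 1/(-7 + I*sqrt(2))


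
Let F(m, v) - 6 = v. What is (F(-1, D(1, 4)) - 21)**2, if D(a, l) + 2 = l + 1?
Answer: 144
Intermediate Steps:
D(a, l) = -1 + l (D(a, l) = -2 + (l + 1) = -2 + (1 + l) = -1 + l)
F(m, v) = 6 + v
(F(-1, D(1, 4)) - 21)**2 = ((6 + (-1 + 4)) - 21)**2 = ((6 + 3) - 21)**2 = (9 - 21)**2 = (-12)**2 = 144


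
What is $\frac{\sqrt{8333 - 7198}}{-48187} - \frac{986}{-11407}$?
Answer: $\frac{58}{671} - \frac{\sqrt{1135}}{48187} \approx 0.085739$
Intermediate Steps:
$\frac{\sqrt{8333 - 7198}}{-48187} - \frac{986}{-11407} = \sqrt{1135} \left(- \frac{1}{48187}\right) - - \frac{58}{671} = - \frac{\sqrt{1135}}{48187} + \frac{58}{671} = \frac{58}{671} - \frac{\sqrt{1135}}{48187}$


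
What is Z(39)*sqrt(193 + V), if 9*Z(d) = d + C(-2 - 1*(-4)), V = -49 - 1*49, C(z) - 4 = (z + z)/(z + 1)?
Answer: 133*sqrt(95)/27 ≈ 48.012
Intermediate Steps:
C(z) = 4 + 2*z/(1 + z) (C(z) = 4 + (z + z)/(z + 1) = 4 + (2*z)/(1 + z) = 4 + 2*z/(1 + z))
V = -98 (V = -49 - 49 = -98)
Z(d) = 16/27 + d/9 (Z(d) = (d + 2*(2 + 3*(-2 - 1*(-4)))/(1 + (-2 - 1*(-4))))/9 = (d + 2*(2 + 3*(-2 + 4))/(1 + (-2 + 4)))/9 = (d + 2*(2 + 3*2)/(1 + 2))/9 = (d + 2*(2 + 6)/3)/9 = (d + 2*(1/3)*8)/9 = (d + 16/3)/9 = (16/3 + d)/9 = 16/27 + d/9)
Z(39)*sqrt(193 + V) = (16/27 + (1/9)*39)*sqrt(193 - 98) = (16/27 + 13/3)*sqrt(95) = 133*sqrt(95)/27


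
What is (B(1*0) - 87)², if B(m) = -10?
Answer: 9409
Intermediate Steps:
(B(1*0) - 87)² = (-10 - 87)² = (-97)² = 9409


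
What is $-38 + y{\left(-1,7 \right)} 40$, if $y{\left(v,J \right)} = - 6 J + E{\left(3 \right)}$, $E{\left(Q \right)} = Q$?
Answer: $-1598$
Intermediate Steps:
$y{\left(v,J \right)} = 3 - 6 J$ ($y{\left(v,J \right)} = - 6 J + 3 = 3 - 6 J$)
$-38 + y{\left(-1,7 \right)} 40 = -38 + \left(3 - 42\right) 40 = -38 - 1560 = -1598$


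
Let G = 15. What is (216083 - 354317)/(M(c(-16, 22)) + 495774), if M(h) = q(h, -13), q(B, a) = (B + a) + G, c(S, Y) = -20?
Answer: -23039/82626 ≈ -0.27883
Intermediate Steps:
q(B, a) = 15 + B + a (q(B, a) = (B + a) + 15 = 15 + B + a)
M(h) = 2 + h (M(h) = 15 + h - 13 = 2 + h)
(216083 - 354317)/(M(c(-16, 22)) + 495774) = (216083 - 354317)/((2 - 20) + 495774) = -138234/(-18 + 495774) = -138234/495756 = -138234*1/495756 = -23039/82626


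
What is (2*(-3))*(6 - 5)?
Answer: -6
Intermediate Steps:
(2*(-3))*(6 - 5) = -6*1 = -6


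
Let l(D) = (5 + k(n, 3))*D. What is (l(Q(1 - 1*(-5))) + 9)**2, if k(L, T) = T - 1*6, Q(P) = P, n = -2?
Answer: 441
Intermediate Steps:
k(L, T) = -6 + T (k(L, T) = T - 6 = -6 + T)
l(D) = 2*D (l(D) = (5 + (-6 + 3))*D = (5 - 3)*D = 2*D)
(l(Q(1 - 1*(-5))) + 9)**2 = (2*(1 - 1*(-5)) + 9)**2 = (2*(1 + 5) + 9)**2 = (2*6 + 9)**2 = (12 + 9)**2 = 21**2 = 441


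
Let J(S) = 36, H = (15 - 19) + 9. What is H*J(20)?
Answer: 180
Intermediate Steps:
H = 5 (H = -4 + 9 = 5)
H*J(20) = 5*36 = 180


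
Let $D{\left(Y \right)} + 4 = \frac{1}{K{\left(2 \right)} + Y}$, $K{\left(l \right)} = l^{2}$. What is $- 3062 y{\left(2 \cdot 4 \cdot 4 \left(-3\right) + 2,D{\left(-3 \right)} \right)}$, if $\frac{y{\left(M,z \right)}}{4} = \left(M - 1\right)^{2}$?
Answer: $-110538200$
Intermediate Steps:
$D{\left(Y \right)} = -4 + \frac{1}{4 + Y}$ ($D{\left(Y \right)} = -4 + \frac{1}{2^{2} + Y} = -4 + \frac{1}{4 + Y}$)
$y{\left(M,z \right)} = 4 \left(-1 + M\right)^{2}$ ($y{\left(M,z \right)} = 4 \left(M - 1\right)^{2} = 4 \left(-1 + M\right)^{2}$)
$- 3062 y{\left(2 \cdot 4 \cdot 4 \left(-3\right) + 2,D{\left(-3 \right)} \right)} = - 3062 \cdot 4 \left(-1 + \left(2 \cdot 4 \cdot 4 \left(-3\right) + 2\right)\right)^{2} = - 3062 \cdot 4 \left(-1 + \left(8 \cdot 4 \left(-3\right) + 2\right)\right)^{2} = - 3062 \cdot 4 \left(-1 + \left(32 \left(-3\right) + 2\right)\right)^{2} = - 3062 \cdot 4 \left(-1 + \left(-96 + 2\right)\right)^{2} = - 3062 \cdot 4 \left(-1 - 94\right)^{2} = - 3062 \cdot 4 \left(-95\right)^{2} = - 3062 \cdot 4 \cdot 9025 = \left(-3062\right) 36100 = -110538200$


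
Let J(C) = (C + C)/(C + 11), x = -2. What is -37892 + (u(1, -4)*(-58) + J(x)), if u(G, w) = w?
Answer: -338944/9 ≈ -37660.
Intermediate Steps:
J(C) = 2*C/(11 + C) (J(C) = (2*C)/(11 + C) = 2*C/(11 + C))
-37892 + (u(1, -4)*(-58) + J(x)) = -37892 + (-4*(-58) + 2*(-2)/(11 - 2)) = -37892 + (232 + 2*(-2)/9) = -37892 + (232 + 2*(-2)*(1/9)) = -37892 + (232 - 4/9) = -37892 + 2084/9 = -338944/9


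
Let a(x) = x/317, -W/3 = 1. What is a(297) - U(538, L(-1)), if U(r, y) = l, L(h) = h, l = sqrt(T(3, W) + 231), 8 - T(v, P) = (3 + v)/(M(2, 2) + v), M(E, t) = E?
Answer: 297/317 - sqrt(5945)/5 ≈ -14.484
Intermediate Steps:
W = -3 (W = -3*1 = -3)
T(v, P) = 8 - (3 + v)/(2 + v)
l = sqrt(5945)/5 (l = sqrt((13 + 7*3)/(2 + 3) + 231) = sqrt((13 + 21)/5 + 231) = sqrt((1/5)*34 + 231) = sqrt(34/5 + 231) = sqrt(1189/5) = sqrt(5945)/5 ≈ 15.421)
a(x) = x/317 (a(x) = x*(1/317) = x/317)
U(r, y) = sqrt(5945)/5
a(297) - U(538, L(-1)) = (1/317)*297 - sqrt(5945)/5 = 297/317 - sqrt(5945)/5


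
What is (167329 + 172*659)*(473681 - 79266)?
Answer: 110703218955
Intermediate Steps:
(167329 + 172*659)*(473681 - 79266) = (167329 + 113348)*394415 = 280677*394415 = 110703218955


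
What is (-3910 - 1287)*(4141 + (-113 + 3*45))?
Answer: -21635111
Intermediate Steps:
(-3910 - 1287)*(4141 + (-113 + 3*45)) = -5197*(4141 + (-113 + 135)) = -5197*(4141 + 22) = -5197*4163 = -21635111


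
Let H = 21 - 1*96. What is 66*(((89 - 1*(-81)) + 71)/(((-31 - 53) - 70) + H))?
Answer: -15906/229 ≈ -69.458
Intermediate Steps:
H = -75 (H = 21 - 96 = -75)
66*(((89 - 1*(-81)) + 71)/(((-31 - 53) - 70) + H)) = 66*(((89 - 1*(-81)) + 71)/(((-31 - 53) - 70) - 75)) = 66*(((89 + 81) + 71)/((-84 - 70) - 75)) = 66*((170 + 71)/(-154 - 75)) = 66*(241/(-229)) = 66*(241*(-1/229)) = 66*(-241/229) = -15906/229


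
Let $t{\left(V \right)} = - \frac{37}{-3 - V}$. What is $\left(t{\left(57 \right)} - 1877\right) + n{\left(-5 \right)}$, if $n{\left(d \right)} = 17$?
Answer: $- \frac{111563}{60} \approx -1859.4$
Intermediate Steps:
$\left(t{\left(57 \right)} - 1877\right) + n{\left(-5 \right)} = \left(\frac{37}{3 + 57} - 1877\right) + 17 = \left(\frac{37}{60} - 1877\right) + 17 = - \frac{112583}{60} + 17 = - \frac{111563}{60}$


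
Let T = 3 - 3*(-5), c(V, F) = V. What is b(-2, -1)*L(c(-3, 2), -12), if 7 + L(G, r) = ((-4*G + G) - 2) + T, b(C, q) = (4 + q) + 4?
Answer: 126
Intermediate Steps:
b(C, q) = 8 + q
T = 18 (T = 3 + 15 = 18)
L(G, r) = 9 - 3*G (L(G, r) = -7 + (((-4*G + G) - 2) + 18) = -7 + ((-3*G - 2) + 18) = -7 + ((-2 - 3*G) + 18) = -7 + (16 - 3*G) = 9 - 3*G)
b(-2, -1)*L(c(-3, 2), -12) = (8 - 1)*(9 - 3*(-3)) = 7*(9 + 9) = 7*18 = 126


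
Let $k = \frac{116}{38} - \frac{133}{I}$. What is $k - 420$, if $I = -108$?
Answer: $- \frac{853049}{2052} \approx -415.72$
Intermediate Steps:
$k = \frac{8791}{2052}$ ($k = \frac{116}{38} - \frac{133}{-108} = 116 \cdot \frac{1}{38} - - \frac{133}{108} = \frac{58}{19} + \frac{133}{108} = \frac{8791}{2052} \approx 4.2841$)
$k - 420 = \frac{8791}{2052} - 420 = - \frac{853049}{2052}$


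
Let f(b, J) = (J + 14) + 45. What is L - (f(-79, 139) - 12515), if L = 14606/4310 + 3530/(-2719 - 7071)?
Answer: 25992118087/2109745 ≈ 12320.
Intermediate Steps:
f(b, J) = 59 + J (f(b, J) = (14 + J) + 45 = 59 + J)
L = 6388922/2109745 (L = 14606*(1/4310) + 3530/(-9790) = 7303/2155 + 3530*(-1/9790) = 7303/2155 - 353/979 = 6388922/2109745 ≈ 3.0283)
L - (f(-79, 139) - 12515) = 6388922/2109745 - ((59 + 139) - 12515) = 6388922/2109745 - (198 - 12515) = 6388922/2109745 - 1*(-12317) = 6388922/2109745 + 12317 = 25992118087/2109745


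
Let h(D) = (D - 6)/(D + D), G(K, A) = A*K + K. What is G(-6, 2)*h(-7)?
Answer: -117/7 ≈ -16.714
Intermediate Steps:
G(K, A) = K + A*K
h(D) = (-6 + D)/(2*D) (h(D) = (-6 + D)/((2*D)) = (-6 + D)*(1/(2*D)) = (-6 + D)/(2*D))
G(-6, 2)*h(-7) = (-6*(1 + 2))*((½)*(-6 - 7)/(-7)) = (-6*3)*((½)*(-⅐)*(-13)) = -18*13/14 = -117/7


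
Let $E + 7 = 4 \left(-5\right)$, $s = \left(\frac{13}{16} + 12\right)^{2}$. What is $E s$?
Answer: $- \frac{1134675}{256} \approx -4432.3$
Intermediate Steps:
$s = \frac{42025}{256}$ ($s = \left(13 \cdot \frac{1}{16} + 12\right)^{2} = \left(\frac{13}{16} + 12\right)^{2} = \left(\frac{205}{16}\right)^{2} = \frac{42025}{256} \approx 164.16$)
$E = -27$ ($E = -7 + 4 \left(-5\right) = -7 - 20 = -27$)
$E s = \left(-27\right) \frac{42025}{256} = - \frac{1134675}{256}$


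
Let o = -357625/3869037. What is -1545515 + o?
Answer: -5979655076680/3869037 ≈ -1.5455e+6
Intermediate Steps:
o = -357625/3869037 (o = -357625*1/3869037 = -357625/3869037 ≈ -0.092432)
-1545515 + o = -1545515 - 357625/3869037 = -5979655076680/3869037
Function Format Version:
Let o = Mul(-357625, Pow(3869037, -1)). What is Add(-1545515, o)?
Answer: Rational(-5979655076680, 3869037) ≈ -1.5455e+6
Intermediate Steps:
o = Rational(-357625, 3869037) (o = Mul(-357625, Rational(1, 3869037)) = Rational(-357625, 3869037) ≈ -0.092432)
Add(-1545515, o) = Add(-1545515, Rational(-357625, 3869037)) = Rational(-5979655076680, 3869037)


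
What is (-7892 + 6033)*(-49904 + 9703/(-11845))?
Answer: 1098896881797/11845 ≈ 9.2773e+7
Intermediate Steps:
(-7892 + 6033)*(-49904 + 9703/(-11845)) = -1859*(-49904 + 9703*(-1/11845)) = -1859*(-49904 - 9703/11845) = -1859*(-591122583/11845) = 1098896881797/11845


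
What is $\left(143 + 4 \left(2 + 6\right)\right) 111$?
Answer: $19425$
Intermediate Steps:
$\left(143 + 4 \left(2 + 6\right)\right) 111 = \left(143 + 4 \cdot 8\right) 111 = \left(143 + 32\right) 111 = 175 \cdot 111 = 19425$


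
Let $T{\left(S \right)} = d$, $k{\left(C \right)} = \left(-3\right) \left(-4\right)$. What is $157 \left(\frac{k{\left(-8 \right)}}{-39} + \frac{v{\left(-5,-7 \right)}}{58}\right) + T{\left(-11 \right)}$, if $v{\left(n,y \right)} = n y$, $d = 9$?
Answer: $\frac{41797}{754} \approx 55.434$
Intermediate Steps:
$k{\left(C \right)} = 12$
$T{\left(S \right)} = 9$
$157 \left(\frac{k{\left(-8 \right)}}{-39} + \frac{v{\left(-5,-7 \right)}}{58}\right) + T{\left(-11 \right)} = 157 \left(\frac{12}{-39} + \frac{\left(-5\right) \left(-7\right)}{58}\right) + 9 = 157 \left(12 \left(- \frac{1}{39}\right) + 35 \cdot \frac{1}{58}\right) + 9 = 157 \left(- \frac{4}{13} + \frac{35}{58}\right) + 9 = 157 \cdot \frac{223}{754} + 9 = \frac{35011}{754} + 9 = \frac{41797}{754}$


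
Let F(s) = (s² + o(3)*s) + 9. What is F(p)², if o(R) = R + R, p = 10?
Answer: 28561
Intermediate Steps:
o(R) = 2*R
F(s) = 9 + s² + 6*s (F(s) = (s² + (2*3)*s) + 9 = (s² + 6*s) + 9 = 9 + s² + 6*s)
F(p)² = (9 + 10² + 6*10)² = (9 + 100 + 60)² = 169² = 28561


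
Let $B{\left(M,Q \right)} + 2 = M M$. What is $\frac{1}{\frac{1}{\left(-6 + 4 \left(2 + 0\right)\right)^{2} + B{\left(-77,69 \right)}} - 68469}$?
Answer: $- \frac{5931}{406089638} \approx -1.4605 \cdot 10^{-5}$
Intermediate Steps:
$B{\left(M,Q \right)} = -2 + M^{2}$ ($B{\left(M,Q \right)} = -2 + M M = -2 + M^{2}$)
$\frac{1}{\frac{1}{\left(-6 + 4 \left(2 + 0\right)\right)^{2} + B{\left(-77,69 \right)}} - 68469} = \frac{1}{\frac{1}{\left(-6 + 4 \left(2 + 0\right)\right)^{2} - \left(2 - \left(-77\right)^{2}\right)} - 68469} = \frac{1}{\frac{1}{\left(-6 + 4 \cdot 2\right)^{2} + \left(-2 + 5929\right)} - 68469} = \frac{1}{\frac{1}{\left(-6 + 8\right)^{2} + 5927} - 68469} = \frac{1}{\frac{1}{2^{2} + 5927} - 68469} = \frac{1}{\frac{1}{4 + 5927} - 68469} = \frac{1}{\frac{1}{5931} - 68469} = \frac{1}{- \frac{406089638}{5931}} = - \frac{5931}{406089638}$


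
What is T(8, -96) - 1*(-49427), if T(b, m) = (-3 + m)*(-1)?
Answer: 49526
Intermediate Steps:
T(b, m) = 3 - m
T(8, -96) - 1*(-49427) = (3 - 1*(-96)) - 1*(-49427) = (3 + 96) + 49427 = 99 + 49427 = 49526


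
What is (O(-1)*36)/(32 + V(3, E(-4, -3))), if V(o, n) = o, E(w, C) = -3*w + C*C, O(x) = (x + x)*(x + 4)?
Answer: -216/35 ≈ -6.1714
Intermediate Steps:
O(x) = 2*x*(4 + x) (O(x) = (2*x)*(4 + x) = 2*x*(4 + x))
E(w, C) = C² - 3*w (E(w, C) = -3*w + C² = C² - 3*w)
(O(-1)*36)/(32 + V(3, E(-4, -3))) = ((2*(-1)*(4 - 1))*36)/(32 + 3) = ((2*(-1)*3)*36)/35 = -6*36*(1/35) = -216*1/35 = -216/35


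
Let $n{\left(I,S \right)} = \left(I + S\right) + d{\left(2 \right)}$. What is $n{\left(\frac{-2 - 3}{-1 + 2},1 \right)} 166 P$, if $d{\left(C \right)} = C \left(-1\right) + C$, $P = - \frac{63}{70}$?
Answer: $\frac{2988}{5} \approx 597.6$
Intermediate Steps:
$P = - \frac{9}{10}$ ($P = \left(-63\right) \frac{1}{70} = - \frac{9}{10} \approx -0.9$)
$d{\left(C \right)} = 0$ ($d{\left(C \right)} = - C + C = 0$)
$n{\left(I,S \right)} = I + S$ ($n{\left(I,S \right)} = \left(I + S\right) + 0 = I + S$)
$n{\left(\frac{-2 - 3}{-1 + 2},1 \right)} 166 P = \left(\frac{-2 - 3}{-1 + 2} + 1\right) 166 \left(- \frac{9}{10}\right) = \left(- \frac{5}{1} + 1\right) 166 \left(- \frac{9}{10}\right) = \left(\left(-5\right) 1 + 1\right) 166 \left(- \frac{9}{10}\right) = \left(-5 + 1\right) 166 \left(- \frac{9}{10}\right) = \left(-4\right) 166 \left(- \frac{9}{10}\right) = \left(-664\right) \left(- \frac{9}{10}\right) = \frac{2988}{5}$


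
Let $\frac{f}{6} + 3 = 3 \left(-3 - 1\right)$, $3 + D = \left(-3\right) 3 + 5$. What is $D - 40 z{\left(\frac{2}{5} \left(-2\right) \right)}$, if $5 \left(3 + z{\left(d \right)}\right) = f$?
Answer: $833$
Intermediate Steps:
$D = -7$ ($D = -3 + \left(\left(-3\right) 3 + 5\right) = -3 + \left(-9 + 5\right) = -3 - 4 = -7$)
$f = -90$ ($f = -18 + 6 \cdot 3 \left(-3 - 1\right) = -18 + 6 \cdot 3 \left(-4\right) = -18 + 6 \left(-12\right) = -18 - 72 = -90$)
$z{\left(d \right)} = -21$ ($z{\left(d \right)} = -3 + \frac{1}{5} \left(-90\right) = -3 - 18 = -21$)
$D - 40 z{\left(\frac{2}{5} \left(-2\right) \right)} = -7 - -840 = -7 + 840 = 833$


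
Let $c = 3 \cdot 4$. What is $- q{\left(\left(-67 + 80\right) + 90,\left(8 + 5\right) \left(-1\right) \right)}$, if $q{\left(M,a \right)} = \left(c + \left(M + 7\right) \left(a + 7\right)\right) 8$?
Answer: $5184$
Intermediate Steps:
$c = 12$
$q{\left(M,a \right)} = 96 + 8 \left(7 + M\right) \left(7 + a\right)$ ($q{\left(M,a \right)} = \left(12 + \left(M + 7\right) \left(a + 7\right)\right) 8 = \left(12 + \left(7 + M\right) \left(7 + a\right)\right) 8 = 96 + 8 \left(7 + M\right) \left(7 + a\right)$)
$- q{\left(\left(-67 + 80\right) + 90,\left(8 + 5\right) \left(-1\right) \right)} = - (488 + 56 \left(\left(-67 + 80\right) + 90\right) + 56 \left(8 + 5\right) \left(-1\right) + 8 \left(\left(-67 + 80\right) + 90\right) \left(8 + 5\right) \left(-1\right)) = - (488 + 56 \left(13 + 90\right) + 56 \cdot 13 \left(-1\right) + 8 \left(13 + 90\right) 13 \left(-1\right)) = - (488 + 56 \cdot 103 + 56 \left(-13\right) + 8 \cdot 103 \left(-13\right)) = - (488 + 5768 - 728 - 10712) = \left(-1\right) \left(-5184\right) = 5184$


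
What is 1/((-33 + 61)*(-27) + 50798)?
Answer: 1/50042 ≈ 1.9983e-5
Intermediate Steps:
1/((-33 + 61)*(-27) + 50798) = 1/(28*(-27) + 50798) = 1/(-756 + 50798) = 1/50042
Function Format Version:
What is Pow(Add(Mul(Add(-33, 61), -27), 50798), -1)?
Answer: Rational(1, 50042) ≈ 1.9983e-5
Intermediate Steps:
Pow(Add(Mul(Add(-33, 61), -27), 50798), -1) = Pow(Add(Mul(28, -27), 50798), -1) = Pow(Add(-756, 50798), -1) = Pow(50042, -1) = Rational(1, 50042)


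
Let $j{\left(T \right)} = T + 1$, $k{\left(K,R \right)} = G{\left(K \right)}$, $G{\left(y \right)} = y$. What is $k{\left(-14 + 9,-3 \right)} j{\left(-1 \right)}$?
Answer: $0$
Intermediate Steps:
$k{\left(K,R \right)} = K$
$j{\left(T \right)} = 1 + T$
$k{\left(-14 + 9,-3 \right)} j{\left(-1 \right)} = \left(-14 + 9\right) \left(1 - 1\right) = \left(-5\right) 0 = 0$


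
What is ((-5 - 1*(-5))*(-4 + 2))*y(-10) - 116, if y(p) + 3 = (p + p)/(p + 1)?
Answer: -116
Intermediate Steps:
y(p) = -3 + 2*p/(1 + p) (y(p) = -3 + (p + p)/(p + 1) = -3 + (2*p)/(1 + p) = -3 + 2*p/(1 + p))
((-5 - 1*(-5))*(-4 + 2))*y(-10) - 116 = ((-5 - 1*(-5))*(-4 + 2))*((-3 - 1*(-10))/(1 - 10)) - 116 = ((-5 + 5)*(-2))*((-3 + 10)/(-9)) - 116 = (0*(-2))*(-⅑*7) - 116 = 0*(-7/9) - 116 = 0 - 116 = -116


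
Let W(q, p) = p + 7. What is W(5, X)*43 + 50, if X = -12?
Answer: -165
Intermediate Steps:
W(q, p) = 7 + p
W(5, X)*43 + 50 = (7 - 12)*43 + 50 = -5*43 + 50 = -215 + 50 = -165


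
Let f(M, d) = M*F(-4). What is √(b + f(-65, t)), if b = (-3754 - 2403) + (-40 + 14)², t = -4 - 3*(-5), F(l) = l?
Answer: I*√5221 ≈ 72.256*I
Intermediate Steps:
t = 11 (t = -4 + 15 = 11)
f(M, d) = -4*M (f(M, d) = M*(-4) = -4*M)
b = -5481 (b = -6157 + (-26)² = -6157 + 676 = -5481)
√(b + f(-65, t)) = √(-5481 - 4*(-65)) = √(-5481 + 260) = √(-5221) = I*√5221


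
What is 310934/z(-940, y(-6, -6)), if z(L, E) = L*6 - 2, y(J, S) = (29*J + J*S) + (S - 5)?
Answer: -11959/217 ≈ -55.111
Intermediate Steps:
y(J, S) = -5 + S + 29*J + J*S (y(J, S) = (29*J + J*S) + (-5 + S) = -5 + S + 29*J + J*S)
z(L, E) = -2 + 6*L (z(L, E) = 6*L - 2 = -2 + 6*L)
310934/z(-940, y(-6, -6)) = 310934/(-2 + 6*(-940)) = 310934/(-2 - 5640) = 310934/(-5642) = 310934*(-1/5642) = -11959/217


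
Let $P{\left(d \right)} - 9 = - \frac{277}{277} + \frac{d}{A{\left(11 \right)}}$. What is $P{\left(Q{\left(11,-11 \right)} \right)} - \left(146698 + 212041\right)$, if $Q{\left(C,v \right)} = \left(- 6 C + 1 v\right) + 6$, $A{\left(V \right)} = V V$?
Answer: $- \frac{43406522}{121} \approx -3.5873 \cdot 10^{5}$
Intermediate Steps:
$A{\left(V \right)} = V^{2}$
$Q{\left(C,v \right)} = 6 + v - 6 C$ ($Q{\left(C,v \right)} = \left(- 6 C + v\right) + 6 = \left(v - 6 C\right) + 6 = 6 + v - 6 C$)
$P{\left(d \right)} = 8 + \frac{d}{121}$ ($P{\left(d \right)} = 9 + \left(- \frac{277}{277} + \frac{d}{11^{2}}\right) = 9 + \left(\left(-277\right) \frac{1}{277} + \frac{d}{121}\right) = 9 + \left(-1 + d \frac{1}{121}\right) = 9 + \left(-1 + \frac{d}{121}\right) = 8 + \frac{d}{121}$)
$P{\left(Q{\left(11,-11 \right)} \right)} - \left(146698 + 212041\right) = \left(8 + \frac{6 - 11 - 66}{121}\right) - \left(146698 + 212041\right) = \left(8 + \frac{6 - 11 - 66}{121}\right) - 358739 = \left(8 + \frac{1}{121} \left(-71\right)\right) - 358739 = \left(8 - \frac{71}{121}\right) - 358739 = \frac{897}{121} - 358739 = - \frac{43406522}{121}$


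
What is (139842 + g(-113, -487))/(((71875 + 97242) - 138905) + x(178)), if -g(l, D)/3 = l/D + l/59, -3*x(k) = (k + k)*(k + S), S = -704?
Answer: 6027337917/3992335418 ≈ 1.5097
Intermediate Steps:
x(k) = -2*k*(-704 + k)/3 (x(k) = -(k + k)*(k - 704)/3 = -2*k*(-704 + k)/3)
g(l, D) = -3*l/59 - 3*l/D (g(l, D) = -3*(l/D + l/59) = -3*(l/59 + l/D) = -3*l/59 - 3*l/D)
(139842 + g(-113, -487))/(((71875 + 97242) - 138905) + x(178)) = (139842 - 3/59*(-113)*(59 - 487)/(-487))/(((71875 + 97242) - 138905) + (⅔)*178*(704 - 1*178)) = (139842 - 3/59*(-113)*(-1/487)*(-428))/((169117 - 138905) + (⅔)*178*(704 - 178)) = (139842 + 145092/28733)/(30212 + (⅔)*178*526) = 4018225278/(28733*(30212 + 187256/3)) = 4018225278/(28733*(277892/3)) = (4018225278/28733)*(3/277892) = 6027337917/3992335418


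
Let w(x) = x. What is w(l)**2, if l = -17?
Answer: 289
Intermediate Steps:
w(l)**2 = (-17)**2 = 289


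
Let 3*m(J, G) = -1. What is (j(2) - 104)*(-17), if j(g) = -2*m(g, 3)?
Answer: 5270/3 ≈ 1756.7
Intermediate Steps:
m(J, G) = -⅓ (m(J, G) = (⅓)*(-1) = -⅓)
j(g) = ⅔ (j(g) = -2*(-⅓) = ⅔)
(j(2) - 104)*(-17) = (⅔ - 104)*(-17) = -310/3*(-17) = 5270/3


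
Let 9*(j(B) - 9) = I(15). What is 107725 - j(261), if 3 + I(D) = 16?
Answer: 969431/9 ≈ 1.0771e+5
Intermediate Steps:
I(D) = 13 (I(D) = -3 + 16 = 13)
j(B) = 94/9 (j(B) = 9 + (1/9)*13 = 9 + 13/9 = 94/9)
107725 - j(261) = 107725 - 1*94/9 = 107725 - 94/9 = 969431/9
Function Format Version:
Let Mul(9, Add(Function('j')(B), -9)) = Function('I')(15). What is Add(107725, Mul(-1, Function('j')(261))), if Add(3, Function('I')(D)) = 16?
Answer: Rational(969431, 9) ≈ 1.0771e+5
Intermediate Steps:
Function('I')(D) = 13 (Function('I')(D) = Add(-3, 16) = 13)
Function('j')(B) = Rational(94, 9) (Function('j')(B) = Add(9, Mul(Rational(1, 9), 13)) = Add(9, Rational(13, 9)) = Rational(94, 9))
Add(107725, Mul(-1, Function('j')(261))) = Add(107725, Mul(-1, Rational(94, 9))) = Add(107725, Rational(-94, 9)) = Rational(969431, 9)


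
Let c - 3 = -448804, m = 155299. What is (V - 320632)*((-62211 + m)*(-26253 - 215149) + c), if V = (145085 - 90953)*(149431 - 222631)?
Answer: 89051970093593092664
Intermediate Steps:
c = -448801 (c = 3 - 448804 = -448801)
V = -3962462400 (V = 54132*(-73200) = -3962462400)
(V - 320632)*((-62211 + m)*(-26253 - 215149) + c) = (-3962462400 - 320632)*((-62211 + 155299)*(-26253 - 215149) - 448801) = -3962783032*(93088*(-241402) - 448801) = -3962783032*(-22471629376 - 448801) = -3962783032*(-22472078177) = 89051970093593092664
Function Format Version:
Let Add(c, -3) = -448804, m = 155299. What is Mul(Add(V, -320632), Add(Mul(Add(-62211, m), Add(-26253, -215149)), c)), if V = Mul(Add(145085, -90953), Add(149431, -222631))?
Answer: 89051970093593092664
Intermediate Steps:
c = -448801 (c = Add(3, -448804) = -448801)
V = -3962462400 (V = Mul(54132, -73200) = -3962462400)
Mul(Add(V, -320632), Add(Mul(Add(-62211, m), Add(-26253, -215149)), c)) = Mul(Add(-3962462400, -320632), Add(Mul(Add(-62211, 155299), Add(-26253, -215149)), -448801)) = Mul(-3962783032, Add(Mul(93088, -241402), -448801)) = Mul(-3962783032, Add(-22471629376, -448801)) = Mul(-3962783032, -22472078177) = 89051970093593092664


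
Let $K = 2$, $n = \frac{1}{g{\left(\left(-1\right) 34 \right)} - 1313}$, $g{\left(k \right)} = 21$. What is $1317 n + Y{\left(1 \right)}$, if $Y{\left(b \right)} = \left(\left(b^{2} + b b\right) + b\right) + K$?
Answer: $\frac{5143}{1292} \approx 3.9807$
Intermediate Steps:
$n = - \frac{1}{1292}$ ($n = \frac{1}{21 - 1313} = \frac{1}{-1292} = - \frac{1}{1292} \approx -0.00077399$)
$Y{\left(b \right)} = 2 + b + 2 b^{2}$ ($Y{\left(b \right)} = \left(\left(b^{2} + b b\right) + b\right) + 2 = \left(\left(b^{2} + b^{2}\right) + b\right) + 2 = \left(2 b^{2} + b\right) + 2 = \left(b + 2 b^{2}\right) + 2 = 2 + b + 2 b^{2}$)
$1317 n + Y{\left(1 \right)} = 1317 \left(- \frac{1}{1292}\right) + \left(2 + 1 + 2 \cdot 1^{2}\right) = - \frac{1317}{1292} + \left(2 + 1 + 2 \cdot 1\right) = - \frac{1317}{1292} + \left(2 + 1 + 2\right) = - \frac{1317}{1292} + 5 = \frac{5143}{1292}$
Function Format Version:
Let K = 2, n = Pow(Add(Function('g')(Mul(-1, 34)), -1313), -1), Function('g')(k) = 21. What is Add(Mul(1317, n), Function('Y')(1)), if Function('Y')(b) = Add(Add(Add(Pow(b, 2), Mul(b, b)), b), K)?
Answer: Rational(5143, 1292) ≈ 3.9807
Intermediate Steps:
n = Rational(-1, 1292) (n = Pow(Add(21, -1313), -1) = Pow(-1292, -1) = Rational(-1, 1292) ≈ -0.00077399)
Function('Y')(b) = Add(2, b, Mul(2, Pow(b, 2))) (Function('Y')(b) = Add(Add(Add(Pow(b, 2), Mul(b, b)), b), 2) = Add(Add(Add(Pow(b, 2), Pow(b, 2)), b), 2) = Add(Add(Mul(2, Pow(b, 2)), b), 2) = Add(Add(b, Mul(2, Pow(b, 2))), 2) = Add(2, b, Mul(2, Pow(b, 2))))
Add(Mul(1317, n), Function('Y')(1)) = Add(Mul(1317, Rational(-1, 1292)), Add(2, 1, Mul(2, Pow(1, 2)))) = Add(Rational(-1317, 1292), Add(2, 1, Mul(2, 1))) = Add(Rational(-1317, 1292), Add(2, 1, 2)) = Add(Rational(-1317, 1292), 5) = Rational(5143, 1292)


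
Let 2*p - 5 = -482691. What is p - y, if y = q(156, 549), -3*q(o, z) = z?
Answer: -241160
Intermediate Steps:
p = -241343 (p = 5/2 + (½)*(-482691) = 5/2 - 482691/2 = -241343)
q(o, z) = -z/3
y = -183 (y = -⅓*549 = -183)
p - y = -241343 - 1*(-183) = -241343 + 183 = -241160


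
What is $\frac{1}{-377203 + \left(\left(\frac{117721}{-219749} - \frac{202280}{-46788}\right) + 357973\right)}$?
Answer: $- \frac{2570404053}{49419134214797} \approx -5.2012 \cdot 10^{-5}$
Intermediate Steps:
$\frac{1}{-377203 + \left(\left(\frac{117721}{-219749} - \frac{202280}{-46788}\right) + 357973\right)} = \frac{1}{-377203 + \left(\left(117721 \left(- \frac{1}{219749}\right) - - \frac{50570}{11697}\right) + 357973\right)} = \frac{1}{-377203 + \left(\left(- \frac{117721}{219749} + \frac{50570}{11697}\right) + 357973\right)} = \frac{1}{-377203 + \left(\frac{9735724393}{2570404053} + 357973\right)} = \frac{1}{-377203 + \frac{920144985788962}{2570404053}} = \frac{1}{- \frac{49419134214797}{2570404053}} = - \frac{2570404053}{49419134214797}$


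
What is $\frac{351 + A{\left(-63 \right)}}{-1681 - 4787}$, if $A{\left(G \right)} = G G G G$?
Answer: $- \frac{1312776}{539} \approx -2435.6$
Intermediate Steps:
$A{\left(G \right)} = G^{4}$ ($A{\left(G \right)} = G^{2} G G = G^{3} G = G^{4}$)
$\frac{351 + A{\left(-63 \right)}}{-1681 - 4787} = \frac{351 + \left(-63\right)^{4}}{-1681 - 4787} = \frac{351 + 15752961}{-6468} = 15753312 \left(- \frac{1}{6468}\right) = - \frac{1312776}{539}$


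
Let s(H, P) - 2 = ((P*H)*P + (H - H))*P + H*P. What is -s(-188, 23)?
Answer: 2291718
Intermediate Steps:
s(H, P) = 2 + H*P + H*P³ (s(H, P) = 2 + (((P*H)*P + (H - H))*P + H*P) = 2 + (((H*P)*P + 0)*P + H*P) = 2 + ((H*P² + 0)*P + H*P) = 2 + ((H*P²)*P + H*P) = 2 + (H*P³ + H*P) = 2 + (H*P + H*P³) = 2 + H*P + H*P³)
-s(-188, 23) = -(2 - 188*23 - 188*23³) = -(2 - 4324 - 188*12167) = -(2 - 4324 - 2287396) = -1*(-2291718) = 2291718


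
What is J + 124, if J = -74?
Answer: 50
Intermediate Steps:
J + 124 = -74 + 124 = 50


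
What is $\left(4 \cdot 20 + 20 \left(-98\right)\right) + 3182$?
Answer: $1302$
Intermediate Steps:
$\left(4 \cdot 20 + 20 \left(-98\right)\right) + 3182 = \left(80 - 1960\right) + 3182 = -1880 + 3182 = 1302$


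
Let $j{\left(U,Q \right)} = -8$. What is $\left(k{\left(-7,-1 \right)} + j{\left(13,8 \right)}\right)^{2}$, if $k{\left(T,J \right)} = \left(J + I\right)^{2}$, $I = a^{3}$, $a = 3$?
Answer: $446224$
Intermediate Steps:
$I = 27$ ($I = 3^{3} = 27$)
$k{\left(T,J \right)} = \left(27 + J\right)^{2}$ ($k{\left(T,J \right)} = \left(J + 27\right)^{2} = \left(27 + J\right)^{2}$)
$\left(k{\left(-7,-1 \right)} + j{\left(13,8 \right)}\right)^{2} = \left(\left(27 - 1\right)^{2} - 8\right)^{2} = \left(26^{2} - 8\right)^{2} = \left(676 - 8\right)^{2} = 668^{2} = 446224$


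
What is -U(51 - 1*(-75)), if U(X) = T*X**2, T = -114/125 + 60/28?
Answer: -2442636/125 ≈ -19541.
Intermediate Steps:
T = 1077/875 (T = -114*1/125 + 60*(1/28) = -114/125 + 15/7 = 1077/875 ≈ 1.2309)
U(X) = 1077*X**2/875
-U(51 - 1*(-75)) = -1077*(51 - 1*(-75))**2/875 = -1077*(51 + 75)**2/875 = -1077*126**2/875 = -1077*15876/875 = -1*2442636/125 = -2442636/125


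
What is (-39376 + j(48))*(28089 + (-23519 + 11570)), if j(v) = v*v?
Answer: -598342080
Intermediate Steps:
j(v) = v²
(-39376 + j(48))*(28089 + (-23519 + 11570)) = (-39376 + 48²)*(28089 + (-23519 + 11570)) = (-39376 + 2304)*(28089 - 11949) = -37072*16140 = -598342080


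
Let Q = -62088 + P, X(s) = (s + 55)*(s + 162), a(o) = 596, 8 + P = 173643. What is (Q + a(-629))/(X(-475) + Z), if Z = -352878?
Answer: -37381/73806 ≈ -0.50648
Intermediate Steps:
P = 173635 (P = -8 + 173643 = 173635)
X(s) = (55 + s)*(162 + s)
Q = 111547 (Q = -62088 + 173635 = 111547)
(Q + a(-629))/(X(-475) + Z) = (111547 + 596)/((8910 + (-475)² + 217*(-475)) - 352878) = 112143/((8910 + 225625 - 103075) - 352878) = 112143/(131460 - 352878) = 112143/(-221418) = 112143*(-1/221418) = -37381/73806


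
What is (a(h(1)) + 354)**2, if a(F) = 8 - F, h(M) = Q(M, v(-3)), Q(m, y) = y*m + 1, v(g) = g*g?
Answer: 123904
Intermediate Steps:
v(g) = g**2
Q(m, y) = 1 + m*y (Q(m, y) = m*y + 1 = 1 + m*y)
h(M) = 1 + 9*M (h(M) = 1 + M*(-3)**2 = 1 + M*9 = 1 + 9*M)
(a(h(1)) + 354)**2 = ((8 - (1 + 9*1)) + 354)**2 = ((8 - (1 + 9)) + 354)**2 = ((8 - 1*10) + 354)**2 = ((8 - 10) + 354)**2 = (-2 + 354)**2 = 352**2 = 123904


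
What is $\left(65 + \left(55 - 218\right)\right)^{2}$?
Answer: $9604$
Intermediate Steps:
$\left(65 + \left(55 - 218\right)\right)^{2} = \left(65 - 163\right)^{2} = \left(-98\right)^{2} = 9604$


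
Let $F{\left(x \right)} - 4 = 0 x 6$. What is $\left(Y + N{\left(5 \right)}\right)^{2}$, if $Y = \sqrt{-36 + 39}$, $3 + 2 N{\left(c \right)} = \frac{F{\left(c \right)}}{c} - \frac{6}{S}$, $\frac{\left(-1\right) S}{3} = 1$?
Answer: $\frac{301}{100} - \frac{\sqrt{3}}{5} \approx 2.6636$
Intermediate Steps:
$F{\left(x \right)} = 4$ ($F{\left(x \right)} = 4 + 0 x 6 = 4 + 0 \cdot 6 = 4 + 0 = 4$)
$S = -3$ ($S = \left(-3\right) 1 = -3$)
$N{\left(c \right)} = - \frac{1}{2} + \frac{2}{c}$ ($N{\left(c \right)} = - \frac{3}{2} + \frac{\frac{4}{c} - \frac{6}{-3}}{2} = - \frac{3}{2} + \frac{\frac{4}{c} - -2}{2} = - \frac{3}{2} + \frac{\frac{4}{c} + 2}{2} = - \frac{3}{2} + \frac{2 + \frac{4}{c}}{2} = - \frac{3}{2} + \left(1 + \frac{2}{c}\right) = - \frac{1}{2} + \frac{2}{c}$)
$Y = \sqrt{3} \approx 1.732$
$\left(Y + N{\left(5 \right)}\right)^{2} = \left(\sqrt{3} + \frac{4 - 5}{2 \cdot 5}\right)^{2} = \left(\sqrt{3} + \frac{1}{2} \cdot \frac{1}{5} \left(4 - 5\right)\right)^{2} = \left(\sqrt{3} + \frac{1}{2} \cdot \frac{1}{5} \left(-1\right)\right)^{2} = \left(\sqrt{3} - \frac{1}{10}\right)^{2} = \left(- \frac{1}{10} + \sqrt{3}\right)^{2}$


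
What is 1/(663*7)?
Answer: 1/4641 ≈ 0.00021547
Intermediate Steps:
1/(663*7) = 1/4641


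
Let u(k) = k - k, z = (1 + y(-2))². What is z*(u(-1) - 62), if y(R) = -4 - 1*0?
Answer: -558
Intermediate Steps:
y(R) = -4 (y(R) = -4 + 0 = -4)
z = 9 (z = (1 - 4)² = (-3)² = 9)
u(k) = 0
z*(u(-1) - 62) = 9*(0 - 62) = 9*(-62) = -558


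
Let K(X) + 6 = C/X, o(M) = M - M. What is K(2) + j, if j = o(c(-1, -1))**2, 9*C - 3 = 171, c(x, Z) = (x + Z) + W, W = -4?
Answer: 11/3 ≈ 3.6667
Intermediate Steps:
c(x, Z) = -4 + Z + x (c(x, Z) = (x + Z) - 4 = (Z + x) - 4 = -4 + Z + x)
o(M) = 0
C = 58/3 (C = 1/3 + (1/9)*171 = 1/3 + 19 = 58/3 ≈ 19.333)
K(X) = -6 + 58/(3*X)
j = 0 (j = 0**2 = 0)
K(2) + j = (-6 + (58/3)/2) + 0 = (-6 + (58/3)*(1/2)) + 0 = (-6 + 29/3) + 0 = 11/3 + 0 = 11/3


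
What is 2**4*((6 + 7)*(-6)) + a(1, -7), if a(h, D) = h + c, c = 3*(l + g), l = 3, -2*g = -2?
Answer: -1235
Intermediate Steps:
g = 1 (g = -1/2*(-2) = 1)
c = 12 (c = 3*(3 + 1) = 3*4 = 12)
a(h, D) = 12 + h (a(h, D) = h + 12 = 12 + h)
2**4*((6 + 7)*(-6)) + a(1, -7) = 2**4*((6 + 7)*(-6)) + (12 + 1) = 16*(13*(-6)) + 13 = 16*(-78) + 13 = -1248 + 13 = -1235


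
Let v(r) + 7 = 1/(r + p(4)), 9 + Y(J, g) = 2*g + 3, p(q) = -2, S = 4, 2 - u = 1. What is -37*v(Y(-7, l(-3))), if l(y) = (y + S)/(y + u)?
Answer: 2368/9 ≈ 263.11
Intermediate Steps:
u = 1 (u = 2 - 1*1 = 2 - 1 = 1)
l(y) = (4 + y)/(1 + y) (l(y) = (y + 4)/(y + 1) = (4 + y)/(1 + y))
Y(J, g) = -6 + 2*g (Y(J, g) = -9 + (2*g + 3) = -9 + (3 + 2*g) = -6 + 2*g)
v(r) = -7 + 1/(-2 + r) (v(r) = -7 + 1/(r - 2) = -7 + 1/(-2 + r))
-37*v(Y(-7, l(-3))) = -37*(15 - 7*(-6 + 2*((4 - 3)/(1 - 3))))/(-2 + (-6 + 2*((4 - 3)/(1 - 3)))) = -37*(15 - 7*(-6 + 2*(1/(-2))))/(-2 + (-6 + 2*(1/(-2)))) = -37*(15 - 7*(-6 + 2*(-1/2*1)))/(-2 + (-6 + 2*(-1/2*1))) = -37*(15 - 7*(-6 + 2*(-1/2)))/(-2 + (-6 + 2*(-1/2))) = -37*(15 - 7*(-6 - 1))/(-2 + (-6 - 1)) = -37*(15 - 7*(-7))/(-2 - 7) = -37*(15 + 49)/(-9) = -(-37)*64/9 = -37*(-64/9) = 2368/9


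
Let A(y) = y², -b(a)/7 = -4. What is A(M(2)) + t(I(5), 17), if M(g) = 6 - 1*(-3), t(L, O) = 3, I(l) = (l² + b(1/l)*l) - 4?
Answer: 84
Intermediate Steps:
b(a) = 28 (b(a) = -7*(-4) = 28)
I(l) = -4 + l² + 28*l (I(l) = (l² + 28*l) - 4 = -4 + l² + 28*l)
M(g) = 9 (M(g) = 6 + 3 = 9)
A(M(2)) + t(I(5), 17) = 9² + 3 = 81 + 3 = 84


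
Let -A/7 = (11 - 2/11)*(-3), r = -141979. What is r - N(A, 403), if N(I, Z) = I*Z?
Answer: -2568866/11 ≈ -2.3353e+5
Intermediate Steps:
A = 2499/11 (A = -7*(11 - 2/11)*(-3) = -833*(-3)/11 = -7*(-357/11) = 2499/11 ≈ 227.18)
r - N(A, 403) = -141979 - 2499*403/11 = -141979 - 1*1007097/11 = -141979 - 1007097/11 = -2568866/11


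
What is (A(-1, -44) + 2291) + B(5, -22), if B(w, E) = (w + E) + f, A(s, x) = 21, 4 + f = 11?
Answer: 2302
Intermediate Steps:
f = 7 (f = -4 + 11 = 7)
B(w, E) = 7 + E + w (B(w, E) = (w + E) + 7 = (E + w) + 7 = 7 + E + w)
(A(-1, -44) + 2291) + B(5, -22) = (21 + 2291) + (7 - 22 + 5) = 2312 - 10 = 2302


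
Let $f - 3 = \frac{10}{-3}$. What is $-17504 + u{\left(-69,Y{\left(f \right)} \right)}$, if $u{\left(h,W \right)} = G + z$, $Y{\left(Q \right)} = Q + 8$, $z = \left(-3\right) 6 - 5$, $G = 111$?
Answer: $-17416$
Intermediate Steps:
$f = - \frac{1}{3}$ ($f = 3 + \frac{10}{-3} = 3 + 10 \left(- \frac{1}{3}\right) = 3 - \frac{10}{3} = - \frac{1}{3} \approx -0.33333$)
$z = -23$ ($z = -18 - 5 = -23$)
$Y{\left(Q \right)} = 8 + Q$
$u{\left(h,W \right)} = 88$ ($u{\left(h,W \right)} = 111 - 23 = 88$)
$-17504 + u{\left(-69,Y{\left(f \right)} \right)} = -17504 + 88 = -17416$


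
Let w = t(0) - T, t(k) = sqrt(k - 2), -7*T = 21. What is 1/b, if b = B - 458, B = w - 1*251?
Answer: -353/249219 - I*sqrt(2)/498438 ≈ -0.0014164 - 2.8373e-6*I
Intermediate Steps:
T = -3 (T = -1/7*21 = -3)
t(k) = sqrt(-2 + k)
w = 3 + I*sqrt(2) (w = sqrt(-2 + 0) - 1*(-3) = sqrt(-2) + 3 = I*sqrt(2) + 3 = 3 + I*sqrt(2) ≈ 3.0 + 1.4142*I)
B = -248 + I*sqrt(2) (B = (3 + I*sqrt(2)) - 1*251 = (3 + I*sqrt(2)) - 251 = -248 + I*sqrt(2) ≈ -248.0 + 1.4142*I)
b = -706 + I*sqrt(2) (b = (-248 + I*sqrt(2)) - 458 = -706 + I*sqrt(2) ≈ -706.0 + 1.4142*I)
1/b = 1/(-706 + I*sqrt(2))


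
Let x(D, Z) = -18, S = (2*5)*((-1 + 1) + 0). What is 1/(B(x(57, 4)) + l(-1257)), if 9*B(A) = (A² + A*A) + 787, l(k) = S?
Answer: 9/1435 ≈ 0.0062718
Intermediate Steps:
S = 0 (S = 10*(0 + 0) = 10*0 = 0)
l(k) = 0
B(A) = 787/9 + 2*A²/9 (B(A) = ((A² + A*A) + 787)/9 = ((A² + A²) + 787)/9 = (2*A² + 787)/9 = (787 + 2*A²)/9 = 787/9 + 2*A²/9)
1/(B(x(57, 4)) + l(-1257)) = 1/((787/9 + (2/9)*(-18)²) + 0) = 1/((787/9 + (2/9)*324) + 0) = 1/((787/9 + 72) + 0) = 1/(1435/9 + 0) = 1/(1435/9) = 9/1435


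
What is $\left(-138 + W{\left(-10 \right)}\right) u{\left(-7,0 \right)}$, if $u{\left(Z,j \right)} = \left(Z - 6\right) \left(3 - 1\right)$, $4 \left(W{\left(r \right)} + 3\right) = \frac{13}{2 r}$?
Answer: $\frac{146809}{40} \approx 3670.2$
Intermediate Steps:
$W{\left(r \right)} = -3 + \frac{13}{8 r}$ ($W{\left(r \right)} = -3 + \frac{13 \frac{1}{2 r}}{4} = -3 + \frac{\frac{13}{2} \frac{1}{r}}{4} = -3 + \frac{13}{8 r}$)
$u{\left(Z,j \right)} = -12 + 2 Z$ ($u{\left(Z,j \right)} = \left(-6 + Z\right) 2 = -12 + 2 Z$)
$\left(-138 + W{\left(-10 \right)}\right) u{\left(-7,0 \right)} = \left(-138 - \left(3 - \frac{13}{8 \left(-10\right)}\right)\right) \left(-12 + 2 \left(-7\right)\right) = \left(-138 + \left(-3 + \frac{13}{8} \left(- \frac{1}{10}\right)\right)\right) \left(-12 - 14\right) = \left(-138 - \frac{253}{80}\right) \left(-26\right) = \left(- \frac{11293}{80}\right) \left(-26\right) = \frac{146809}{40}$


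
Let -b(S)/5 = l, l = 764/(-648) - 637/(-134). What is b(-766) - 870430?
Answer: -4723920610/5427 ≈ -8.7045e+5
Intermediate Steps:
l = 19400/5427 (l = 764*(-1/648) - 637*(-1/134) = -191/162 + 637/134 = 19400/5427 ≈ 3.5747)
b(S) = -97000/5427 (b(S) = -5*19400/5427 = -97000/5427)
b(-766) - 870430 = -97000/5427 - 870430 = -4723920610/5427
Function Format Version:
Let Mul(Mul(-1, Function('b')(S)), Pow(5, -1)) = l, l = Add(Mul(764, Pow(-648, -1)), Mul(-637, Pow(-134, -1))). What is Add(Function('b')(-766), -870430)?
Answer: Rational(-4723920610, 5427) ≈ -8.7045e+5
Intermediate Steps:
l = Rational(19400, 5427) (l = Add(Mul(764, Rational(-1, 648)), Mul(-637, Rational(-1, 134))) = Add(Rational(-191, 162), Rational(637, 134)) = Rational(19400, 5427) ≈ 3.5747)
Function('b')(S) = Rational(-97000, 5427) (Function('b')(S) = Mul(-5, Rational(19400, 5427)) = Rational(-97000, 5427))
Add(Function('b')(-766), -870430) = Add(Rational(-97000, 5427), -870430) = Rational(-4723920610, 5427)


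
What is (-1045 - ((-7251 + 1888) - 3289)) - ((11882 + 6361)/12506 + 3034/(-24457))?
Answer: 62871973731/8266466 ≈ 7605.7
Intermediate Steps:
(-1045 - ((-7251 + 1888) - 3289)) - ((11882 + 6361)/12506 + 3034/(-24457)) = (-1045 - (-5363 - 3289)) - (18243*(1/12506) + 3034*(-1/24457)) = (-1045 - 1*(-8652)) - (18243/12506 - 82/661) = (-1045 + 8652) - 1*11033131/8266466 = 7607 - 11033131/8266466 = 62871973731/8266466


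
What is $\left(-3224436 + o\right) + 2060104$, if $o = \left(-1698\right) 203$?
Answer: $-1509026$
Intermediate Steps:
$o = -344694$
$\left(-3224436 + o\right) + 2060104 = \left(-3224436 - 344694\right) + 2060104 = -3569130 + 2060104 = -1509026$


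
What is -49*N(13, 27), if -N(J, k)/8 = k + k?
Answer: 21168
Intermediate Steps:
N(J, k) = -16*k (N(J, k) = -8*(k + k) = -16*k)
-49*N(13, 27) = -(-784)*27 = -49*(-432) = 21168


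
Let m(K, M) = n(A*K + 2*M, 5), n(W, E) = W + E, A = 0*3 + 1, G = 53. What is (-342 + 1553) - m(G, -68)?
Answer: 1289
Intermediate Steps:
A = 1 (A = 0 + 1 = 1)
n(W, E) = E + W
m(K, M) = 5 + K + 2*M (m(K, M) = 5 + (1*K + 2*M) = 5 + (K + 2*M) = 5 + K + 2*M)
(-342 + 1553) - m(G, -68) = (-342 + 1553) - (5 + 53 + 2*(-68)) = 1211 - (5 + 53 - 136) = 1211 - 1*(-78) = 1211 + 78 = 1289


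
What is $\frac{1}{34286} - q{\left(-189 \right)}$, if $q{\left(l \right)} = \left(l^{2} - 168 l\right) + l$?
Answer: $- \frac{2306899223}{34286} \approx -67284.0$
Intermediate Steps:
$q{\left(l \right)} = l^{2} - 167 l$
$\frac{1}{34286} - q{\left(-189 \right)} = \frac{1}{34286} - - 189 \left(-167 - 189\right) = \frac{1}{34286} - \left(-189\right) \left(-356\right) = \frac{1}{34286} - 67284 = - \frac{2306899223}{34286}$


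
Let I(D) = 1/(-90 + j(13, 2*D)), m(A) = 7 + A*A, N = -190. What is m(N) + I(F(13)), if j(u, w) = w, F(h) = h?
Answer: 2310847/64 ≈ 36107.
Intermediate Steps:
m(A) = 7 + A²
I(D) = 1/(-90 + 2*D)
m(N) + I(F(13)) = (7 + (-190)²) + 1/(2*(-45 + 13)) = (7 + 36100) + (½)/(-32) = 36107 + (½)*(-1/32) = 36107 - 1/64 = 2310847/64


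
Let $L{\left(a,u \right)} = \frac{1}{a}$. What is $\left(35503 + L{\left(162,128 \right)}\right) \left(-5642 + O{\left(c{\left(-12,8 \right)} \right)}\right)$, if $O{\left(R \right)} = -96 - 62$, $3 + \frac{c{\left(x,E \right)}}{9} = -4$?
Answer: $- \frac{16679312300}{81} \approx -2.0592 \cdot 10^{8}$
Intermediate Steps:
$c{\left(x,E \right)} = -63$ ($c{\left(x,E \right)} = -27 + 9 \left(-4\right) = -27 - 36 = -63$)
$O{\left(R \right)} = -158$
$\left(35503 + L{\left(162,128 \right)}\right) \left(-5642 + O{\left(c{\left(-12,8 \right)} \right)}\right) = \left(35503 + \frac{1}{162}\right) \left(-5642 - 158\right) = \left(35503 + \frac{1}{162}\right) \left(-5800\right) = \frac{5751487}{162} \left(-5800\right) = - \frac{16679312300}{81}$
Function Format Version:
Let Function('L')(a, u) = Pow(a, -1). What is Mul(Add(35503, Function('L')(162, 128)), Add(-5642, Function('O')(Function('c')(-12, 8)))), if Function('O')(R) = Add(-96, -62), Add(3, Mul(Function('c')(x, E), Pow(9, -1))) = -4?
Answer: Rational(-16679312300, 81) ≈ -2.0592e+8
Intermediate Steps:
Function('c')(x, E) = -63 (Function('c')(x, E) = Add(-27, Mul(9, -4)) = Add(-27, -36) = -63)
Function('O')(R) = -158
Mul(Add(35503, Function('L')(162, 128)), Add(-5642, Function('O')(Function('c')(-12, 8)))) = Mul(Add(35503, Pow(162, -1)), Add(-5642, -158)) = Mul(Add(35503, Rational(1, 162)), -5800) = Mul(Rational(5751487, 162), -5800) = Rational(-16679312300, 81)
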